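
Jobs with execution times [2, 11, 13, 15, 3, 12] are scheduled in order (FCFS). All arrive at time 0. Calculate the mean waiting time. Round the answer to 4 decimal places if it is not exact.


FCFS order (as given): [2, 11, 13, 15, 3, 12]
Waiting times:
  Job 1: wait = 0
  Job 2: wait = 2
  Job 3: wait = 13
  Job 4: wait = 26
  Job 5: wait = 41
  Job 6: wait = 44
Sum of waiting times = 126
Average waiting time = 126/6 = 21.0

21.0


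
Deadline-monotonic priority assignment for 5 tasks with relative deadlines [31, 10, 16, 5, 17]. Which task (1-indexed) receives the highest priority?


Sort tasks by relative deadline (ascending):
  Task 4: deadline = 5
  Task 2: deadline = 10
  Task 3: deadline = 16
  Task 5: deadline = 17
  Task 1: deadline = 31
Priority order (highest first): [4, 2, 3, 5, 1]
Highest priority task = 4

4


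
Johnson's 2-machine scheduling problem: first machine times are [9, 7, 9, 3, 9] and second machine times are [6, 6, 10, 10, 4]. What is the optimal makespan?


Apply Johnson's rule:
  Group 1 (a <= b): [(4, 3, 10), (3, 9, 10)]
  Group 2 (a > b): [(1, 9, 6), (2, 7, 6), (5, 9, 4)]
Optimal job order: [4, 3, 1, 2, 5]
Schedule:
  Job 4: M1 done at 3, M2 done at 13
  Job 3: M1 done at 12, M2 done at 23
  Job 1: M1 done at 21, M2 done at 29
  Job 2: M1 done at 28, M2 done at 35
  Job 5: M1 done at 37, M2 done at 41
Makespan = 41

41


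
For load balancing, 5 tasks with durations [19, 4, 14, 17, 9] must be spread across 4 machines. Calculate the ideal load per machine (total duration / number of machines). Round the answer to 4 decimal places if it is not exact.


Total processing time = 19 + 4 + 14 + 17 + 9 = 63
Number of machines = 4
Ideal balanced load = 63 / 4 = 15.75

15.75


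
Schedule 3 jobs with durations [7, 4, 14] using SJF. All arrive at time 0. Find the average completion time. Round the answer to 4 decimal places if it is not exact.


SJF order (ascending): [4, 7, 14]
Completion times:
  Job 1: burst=4, C=4
  Job 2: burst=7, C=11
  Job 3: burst=14, C=25
Average completion = 40/3 = 13.3333

13.3333


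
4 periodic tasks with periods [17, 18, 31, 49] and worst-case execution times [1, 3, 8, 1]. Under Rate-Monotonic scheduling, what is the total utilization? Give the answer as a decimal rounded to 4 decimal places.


Compute individual utilizations (exact fractions):
  Task 1: C/T = 1/17 (approx. 0.0588)
  Task 2: C/T = 3/18 = 1/6 (approx. 0.1667)
  Task 3: C/T = 8/31 (approx. 0.2581)
  Task 4: C/T = 1/49 (approx. 0.0204)
Total utilization U = 1/17 + 1/6 + 8/31 + 1/49 = 78083/154938
Rounded to 4 decimal places: U = 0.5040
RM (Liu & Layland) bound for 4 tasks = 0.756828; compare with U = 78083/154938 (approx. 0.503963)
U <= bound, so schedulable by RM sufficient condition.

0.5040


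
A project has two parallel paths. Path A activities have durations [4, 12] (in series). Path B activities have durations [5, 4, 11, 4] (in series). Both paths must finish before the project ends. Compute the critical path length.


Path A total = 4 + 12 = 16
Path B total = 5 + 4 + 11 + 4 = 24
Critical path = longest path = max(16, 24) = 24

24


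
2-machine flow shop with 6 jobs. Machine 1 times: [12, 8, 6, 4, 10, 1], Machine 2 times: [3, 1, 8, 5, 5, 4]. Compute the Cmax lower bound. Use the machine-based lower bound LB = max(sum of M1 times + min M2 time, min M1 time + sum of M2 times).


LB1 = sum(M1 times) + min(M2 times) = 41 + 1 = 42
LB2 = min(M1 times) + sum(M2 times) = 1 + 26 = 27
Lower bound = max(LB1, LB2) = max(42, 27) = 42

42


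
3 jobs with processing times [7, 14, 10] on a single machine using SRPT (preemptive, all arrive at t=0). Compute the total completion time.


Since all jobs arrive at t=0, SRPT equals SPT ordering.
SPT order: [7, 10, 14]
Completion times:
  Job 1: p=7, C=7
  Job 2: p=10, C=17
  Job 3: p=14, C=31
Total completion time = 7 + 17 + 31 = 55

55


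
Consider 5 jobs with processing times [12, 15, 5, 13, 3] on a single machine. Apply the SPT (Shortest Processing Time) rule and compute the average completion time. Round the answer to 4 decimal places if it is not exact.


Sort jobs by processing time (SPT order): [3, 5, 12, 13, 15]
Compute completion times sequentially:
  Job 1: processing = 3, completes at 3
  Job 2: processing = 5, completes at 8
  Job 3: processing = 12, completes at 20
  Job 4: processing = 13, completes at 33
  Job 5: processing = 15, completes at 48
Sum of completion times = 112
Average completion time = 112/5 = 22.4

22.4


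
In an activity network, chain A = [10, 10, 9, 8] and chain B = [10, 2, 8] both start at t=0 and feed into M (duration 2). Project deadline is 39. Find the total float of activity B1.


Forward pass: ES(B1) = sum of predecessors on chain B = 0
EF = ES + duration = 0 + 10 = 10
Backward pass: LF(M) = deadline = 39; LS(M) = 39 - 2 = 37
LF(B1) = LS(M) - sum(successors on chain B) = 37 - 10 = 27
LS = LF - duration = 27 - 10 = 17
Total float = LS - ES = 17 - 0 = 17

17


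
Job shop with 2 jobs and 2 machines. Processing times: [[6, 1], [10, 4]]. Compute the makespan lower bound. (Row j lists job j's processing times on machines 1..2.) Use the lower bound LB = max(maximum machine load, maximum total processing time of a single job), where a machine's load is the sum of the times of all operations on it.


Machine loads:
  Machine 1: 6 + 10 = 16
  Machine 2: 1 + 4 = 5
Max machine load = 16
Job totals:
  Job 1: 7
  Job 2: 14
Max job total = 14
Lower bound = max(16, 14) = 16

16


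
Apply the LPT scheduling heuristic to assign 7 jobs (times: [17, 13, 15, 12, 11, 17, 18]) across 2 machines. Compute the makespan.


Sort jobs in decreasing order (LPT): [18, 17, 17, 15, 13, 12, 11]
Assign each job to the least loaded machine:
  Machine 1: jobs [18, 15, 13, 11], load = 57
  Machine 2: jobs [17, 17, 12], load = 46
Makespan = max load = 57

57


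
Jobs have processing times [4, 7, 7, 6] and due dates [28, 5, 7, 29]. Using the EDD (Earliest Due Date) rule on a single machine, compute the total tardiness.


Sort by due date (EDD order): [(7, 5), (7, 7), (4, 28), (6, 29)]
Compute completion times and tardiness:
  Job 1: p=7, d=5, C=7, tardiness=max(0,7-5)=2
  Job 2: p=7, d=7, C=14, tardiness=max(0,14-7)=7
  Job 3: p=4, d=28, C=18, tardiness=max(0,18-28)=0
  Job 4: p=6, d=29, C=24, tardiness=max(0,24-29)=0
Total tardiness = 9

9


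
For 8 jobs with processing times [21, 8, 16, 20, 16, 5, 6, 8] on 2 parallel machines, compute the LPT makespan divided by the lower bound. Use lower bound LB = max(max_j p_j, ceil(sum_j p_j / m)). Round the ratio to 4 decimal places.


LPT order: [21, 20, 16, 16, 8, 8, 6, 5]
Machine loads after assignment: [50, 50]
LPT makespan = 50
Lower bound = max(max_job, ceil(total/2)) = max(21, 50) = 50
Ratio = 50 / 50 = 1.0

1.0


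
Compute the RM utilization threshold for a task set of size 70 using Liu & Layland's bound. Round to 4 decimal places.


Compute 2^(1/70) = 1.0099512906
Subtract 1: 1.0099512906 - 1 = 0.0099512906
Multiply by n: 70 * 0.0099512906 = 0.6965903420
Round to 4 dp: 0.6966

0.6966


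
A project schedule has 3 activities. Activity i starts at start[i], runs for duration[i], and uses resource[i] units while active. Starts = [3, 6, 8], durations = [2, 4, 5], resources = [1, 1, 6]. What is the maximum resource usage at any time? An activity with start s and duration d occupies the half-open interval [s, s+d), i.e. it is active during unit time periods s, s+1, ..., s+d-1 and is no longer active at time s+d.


Each activity i is active on [start_i, start_i + duration_i).
Compute total resource usage per time slot:
  t=0: active resources = [], total = 0
  t=1: active resources = [], total = 0
  t=2: active resources = [], total = 0
  t=3: active resources = [1], total = 1
  t=4: active resources = [1], total = 1
  t=5: active resources = [], total = 0
  t=6: active resources = [1], total = 1
  t=7: active resources = [1], total = 1
  t=8: active resources = [1, 6], total = 7
  t=9: active resources = [1, 6], total = 7
  t=10: active resources = [6], total = 6
  t=11: active resources = [6], total = 6
  t=12: active resources = [6], total = 6
Peak resource demand = 7

7


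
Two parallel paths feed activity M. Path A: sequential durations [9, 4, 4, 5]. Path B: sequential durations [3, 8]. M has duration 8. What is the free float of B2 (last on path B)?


ES(B2) = sum of predecessors on chain B = 3
EF(B2) = ES + duration = 3 + 8 = 11
Successor of B2 is M. ES(M) = max(sum(A), sum(B)) = max(22, 11) = 22
Free float = ES(successor) - EF(current) = 22 - 11 = 11

11


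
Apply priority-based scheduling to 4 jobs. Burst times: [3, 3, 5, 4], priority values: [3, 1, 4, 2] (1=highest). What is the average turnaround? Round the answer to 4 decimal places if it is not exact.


Sort by priority (ascending = highest first):
Order: [(1, 3), (2, 4), (3, 3), (4, 5)]
Completion times:
  Priority 1, burst=3, C=3
  Priority 2, burst=4, C=7
  Priority 3, burst=3, C=10
  Priority 4, burst=5, C=15
Average turnaround = 35/4 = 8.75

8.75


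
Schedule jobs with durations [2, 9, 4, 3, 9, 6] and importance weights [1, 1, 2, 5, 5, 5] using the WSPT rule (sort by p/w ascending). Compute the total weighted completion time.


Compute p/w ratios and sort ascending (WSPT): [(3, 5), (6, 5), (9, 5), (2, 1), (4, 2), (9, 1)]
Compute weighted completion times:
  Job (p=3,w=5): C=3, w*C=5*3=15
  Job (p=6,w=5): C=9, w*C=5*9=45
  Job (p=9,w=5): C=18, w*C=5*18=90
  Job (p=2,w=1): C=20, w*C=1*20=20
  Job (p=4,w=2): C=24, w*C=2*24=48
  Job (p=9,w=1): C=33, w*C=1*33=33
Total weighted completion time = 251

251


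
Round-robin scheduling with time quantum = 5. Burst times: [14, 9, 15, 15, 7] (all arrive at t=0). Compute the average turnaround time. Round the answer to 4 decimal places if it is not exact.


Time quantum = 5
Execution trace:
  J1 runs 5 units, time = 5
  J2 runs 5 units, time = 10
  J3 runs 5 units, time = 15
  J4 runs 5 units, time = 20
  J5 runs 5 units, time = 25
  J1 runs 5 units, time = 30
  J2 runs 4 units, time = 34
  J3 runs 5 units, time = 39
  J4 runs 5 units, time = 44
  J5 runs 2 units, time = 46
  J1 runs 4 units, time = 50
  J3 runs 5 units, time = 55
  J4 runs 5 units, time = 60
Finish times: [50, 34, 55, 60, 46]
Average turnaround = 245/5 = 49.0

49.0


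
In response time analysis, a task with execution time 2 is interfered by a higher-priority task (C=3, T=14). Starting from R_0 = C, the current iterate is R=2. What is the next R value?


R_next = C + ceil(R_prev / T_hp) * C_hp
ceil(2 / 14) = ceil(0.1429) = 1
Interference = 1 * 3 = 3
R_next = 2 + 3 = 5

5


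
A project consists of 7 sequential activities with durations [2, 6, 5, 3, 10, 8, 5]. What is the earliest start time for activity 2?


Activity 2 starts after activities 1 through 1 complete.
Predecessor durations: [2]
ES = 2 = 2

2


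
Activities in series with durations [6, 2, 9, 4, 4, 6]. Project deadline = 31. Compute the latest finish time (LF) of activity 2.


LF(activity 2) = deadline - sum of successor durations
Successors: activities 3 through 6 with durations [9, 4, 4, 6]
Sum of successor durations = 23
LF = 31 - 23 = 8

8


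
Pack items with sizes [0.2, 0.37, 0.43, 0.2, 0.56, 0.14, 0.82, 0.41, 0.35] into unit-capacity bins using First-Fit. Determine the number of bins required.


Place items sequentially using First-Fit:
  Item 0.2 -> new Bin 1
  Item 0.37 -> Bin 1 (now 0.57)
  Item 0.43 -> Bin 1 (now 1.0)
  Item 0.2 -> new Bin 2
  Item 0.56 -> Bin 2 (now 0.76)
  Item 0.14 -> Bin 2 (now 0.9)
  Item 0.82 -> new Bin 3
  Item 0.41 -> new Bin 4
  Item 0.35 -> Bin 4 (now 0.76)
Total bins used = 4

4


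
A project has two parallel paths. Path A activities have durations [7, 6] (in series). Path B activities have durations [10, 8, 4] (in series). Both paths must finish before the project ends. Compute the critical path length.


Path A total = 7 + 6 = 13
Path B total = 10 + 8 + 4 = 22
Critical path = longest path = max(13, 22) = 22

22


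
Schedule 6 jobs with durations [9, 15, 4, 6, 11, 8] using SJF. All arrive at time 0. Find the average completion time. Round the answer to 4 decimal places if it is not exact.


SJF order (ascending): [4, 6, 8, 9, 11, 15]
Completion times:
  Job 1: burst=4, C=4
  Job 2: burst=6, C=10
  Job 3: burst=8, C=18
  Job 4: burst=9, C=27
  Job 5: burst=11, C=38
  Job 6: burst=15, C=53
Average completion = 150/6 = 25.0

25.0


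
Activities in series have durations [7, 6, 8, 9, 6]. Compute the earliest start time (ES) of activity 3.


Activity 3 starts after activities 1 through 2 complete.
Predecessor durations: [7, 6]
ES = 7 + 6 = 13

13


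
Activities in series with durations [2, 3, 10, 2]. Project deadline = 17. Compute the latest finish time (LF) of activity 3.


LF(activity 3) = deadline - sum of successor durations
Successors: activities 4 through 4 with durations [2]
Sum of successor durations = 2
LF = 17 - 2 = 15

15


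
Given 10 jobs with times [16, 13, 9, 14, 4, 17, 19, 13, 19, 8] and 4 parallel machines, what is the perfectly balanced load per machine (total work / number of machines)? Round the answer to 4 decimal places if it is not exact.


Total processing time = 16 + 13 + 9 + 14 + 4 + 17 + 19 + 13 + 19 + 8 = 132
Number of machines = 4
Ideal balanced load = 132 / 4 = 33.0

33.0


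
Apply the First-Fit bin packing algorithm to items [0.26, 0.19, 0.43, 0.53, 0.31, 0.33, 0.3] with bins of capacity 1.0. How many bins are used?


Place items sequentially using First-Fit:
  Item 0.26 -> new Bin 1
  Item 0.19 -> Bin 1 (now 0.45)
  Item 0.43 -> Bin 1 (now 0.88)
  Item 0.53 -> new Bin 2
  Item 0.31 -> Bin 2 (now 0.84)
  Item 0.33 -> new Bin 3
  Item 0.3 -> Bin 3 (now 0.63)
Total bins used = 3

3


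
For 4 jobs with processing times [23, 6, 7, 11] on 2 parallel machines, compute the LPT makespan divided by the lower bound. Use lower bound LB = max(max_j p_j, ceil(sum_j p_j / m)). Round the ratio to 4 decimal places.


LPT order: [23, 11, 7, 6]
Machine loads after assignment: [23, 24]
LPT makespan = 24
Lower bound = max(max_job, ceil(total/2)) = max(23, 24) = 24
Ratio = 24 / 24 = 1.0

1.0


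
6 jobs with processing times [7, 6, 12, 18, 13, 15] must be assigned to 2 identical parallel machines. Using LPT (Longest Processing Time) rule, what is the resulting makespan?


Sort jobs in decreasing order (LPT): [18, 15, 13, 12, 7, 6]
Assign each job to the least loaded machine:
  Machine 1: jobs [18, 12, 6], load = 36
  Machine 2: jobs [15, 13, 7], load = 35
Makespan = max load = 36

36


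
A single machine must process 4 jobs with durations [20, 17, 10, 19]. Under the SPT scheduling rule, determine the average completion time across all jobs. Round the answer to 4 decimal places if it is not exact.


Sort jobs by processing time (SPT order): [10, 17, 19, 20]
Compute completion times sequentially:
  Job 1: processing = 10, completes at 10
  Job 2: processing = 17, completes at 27
  Job 3: processing = 19, completes at 46
  Job 4: processing = 20, completes at 66
Sum of completion times = 149
Average completion time = 149/4 = 37.25

37.25


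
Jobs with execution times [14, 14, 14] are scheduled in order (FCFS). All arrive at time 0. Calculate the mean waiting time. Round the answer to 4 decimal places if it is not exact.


FCFS order (as given): [14, 14, 14]
Waiting times:
  Job 1: wait = 0
  Job 2: wait = 14
  Job 3: wait = 28
Sum of waiting times = 42
Average waiting time = 42/3 = 14.0

14.0


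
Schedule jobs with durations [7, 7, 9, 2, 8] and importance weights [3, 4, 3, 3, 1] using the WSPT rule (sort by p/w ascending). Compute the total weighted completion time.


Compute p/w ratios and sort ascending (WSPT): [(2, 3), (7, 4), (7, 3), (9, 3), (8, 1)]
Compute weighted completion times:
  Job (p=2,w=3): C=2, w*C=3*2=6
  Job (p=7,w=4): C=9, w*C=4*9=36
  Job (p=7,w=3): C=16, w*C=3*16=48
  Job (p=9,w=3): C=25, w*C=3*25=75
  Job (p=8,w=1): C=33, w*C=1*33=33
Total weighted completion time = 198

198


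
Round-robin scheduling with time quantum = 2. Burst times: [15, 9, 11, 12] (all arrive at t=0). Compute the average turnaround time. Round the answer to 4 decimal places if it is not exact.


Time quantum = 2
Execution trace:
  J1 runs 2 units, time = 2
  J2 runs 2 units, time = 4
  J3 runs 2 units, time = 6
  J4 runs 2 units, time = 8
  J1 runs 2 units, time = 10
  J2 runs 2 units, time = 12
  J3 runs 2 units, time = 14
  J4 runs 2 units, time = 16
  J1 runs 2 units, time = 18
  J2 runs 2 units, time = 20
  J3 runs 2 units, time = 22
  J4 runs 2 units, time = 24
  J1 runs 2 units, time = 26
  J2 runs 2 units, time = 28
  J3 runs 2 units, time = 30
  J4 runs 2 units, time = 32
  J1 runs 2 units, time = 34
  J2 runs 1 units, time = 35
  J3 runs 2 units, time = 37
  J4 runs 2 units, time = 39
  J1 runs 2 units, time = 41
  J3 runs 1 units, time = 42
  J4 runs 2 units, time = 44
  J1 runs 2 units, time = 46
  J1 runs 1 units, time = 47
Finish times: [47, 35, 42, 44]
Average turnaround = 168/4 = 42.0

42.0


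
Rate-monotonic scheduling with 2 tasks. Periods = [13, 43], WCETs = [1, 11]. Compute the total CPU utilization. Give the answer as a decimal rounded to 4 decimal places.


Compute individual utilizations (exact fractions):
  Task 1: C/T = 1/13 (approx. 0.0769)
  Task 2: C/T = 11/43 (approx. 0.2558)
Total utilization U = 1/13 + 11/43 = 186/559
Rounded to 4 decimal places: U = 0.3327
RM (Liu & Layland) bound for 2 tasks = 0.828427; compare with U = 186/559 (approx. 0.332737)
U <= bound, so schedulable by RM sufficient condition.

0.3327


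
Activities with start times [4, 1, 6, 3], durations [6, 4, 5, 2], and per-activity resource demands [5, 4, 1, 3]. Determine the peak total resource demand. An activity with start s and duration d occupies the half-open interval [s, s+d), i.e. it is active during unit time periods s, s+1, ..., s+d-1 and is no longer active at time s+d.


Each activity i is active on [start_i, start_i + duration_i).
Compute total resource usage per time slot:
  t=0: active resources = [], total = 0
  t=1: active resources = [4], total = 4
  t=2: active resources = [4], total = 4
  t=3: active resources = [4, 3], total = 7
  t=4: active resources = [5, 4, 3], total = 12
  t=5: active resources = [5], total = 5
  t=6: active resources = [5, 1], total = 6
  t=7: active resources = [5, 1], total = 6
  t=8: active resources = [5, 1], total = 6
  t=9: active resources = [5, 1], total = 6
  t=10: active resources = [1], total = 1
Peak resource demand = 12

12


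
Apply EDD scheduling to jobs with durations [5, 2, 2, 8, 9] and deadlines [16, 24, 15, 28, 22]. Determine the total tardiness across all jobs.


Sort by due date (EDD order): [(2, 15), (5, 16), (9, 22), (2, 24), (8, 28)]
Compute completion times and tardiness:
  Job 1: p=2, d=15, C=2, tardiness=max(0,2-15)=0
  Job 2: p=5, d=16, C=7, tardiness=max(0,7-16)=0
  Job 3: p=9, d=22, C=16, tardiness=max(0,16-22)=0
  Job 4: p=2, d=24, C=18, tardiness=max(0,18-24)=0
  Job 5: p=8, d=28, C=26, tardiness=max(0,26-28)=0
Total tardiness = 0

0


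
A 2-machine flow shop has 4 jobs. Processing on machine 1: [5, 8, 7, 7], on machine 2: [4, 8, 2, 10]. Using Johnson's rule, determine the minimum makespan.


Apply Johnson's rule:
  Group 1 (a <= b): [(4, 7, 10), (2, 8, 8)]
  Group 2 (a > b): [(1, 5, 4), (3, 7, 2)]
Optimal job order: [4, 2, 1, 3]
Schedule:
  Job 4: M1 done at 7, M2 done at 17
  Job 2: M1 done at 15, M2 done at 25
  Job 1: M1 done at 20, M2 done at 29
  Job 3: M1 done at 27, M2 done at 31
Makespan = 31

31


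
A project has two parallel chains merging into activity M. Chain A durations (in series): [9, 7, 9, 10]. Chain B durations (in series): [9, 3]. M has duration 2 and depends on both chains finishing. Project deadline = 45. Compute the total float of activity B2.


Forward pass: ES(B2) = sum of predecessors on chain B = 9
EF = ES + duration = 9 + 3 = 12
Backward pass: LF(M) = deadline = 45; LS(M) = 45 - 2 = 43
LF(B2) = LS(M) - sum(successors on chain B) = 43 - 0 = 43
LS = LF - duration = 43 - 3 = 40
Total float = LS - ES = 40 - 9 = 31

31


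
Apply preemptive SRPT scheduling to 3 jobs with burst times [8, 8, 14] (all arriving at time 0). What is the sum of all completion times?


Since all jobs arrive at t=0, SRPT equals SPT ordering.
SPT order: [8, 8, 14]
Completion times:
  Job 1: p=8, C=8
  Job 2: p=8, C=16
  Job 3: p=14, C=30
Total completion time = 8 + 16 + 30 = 54

54


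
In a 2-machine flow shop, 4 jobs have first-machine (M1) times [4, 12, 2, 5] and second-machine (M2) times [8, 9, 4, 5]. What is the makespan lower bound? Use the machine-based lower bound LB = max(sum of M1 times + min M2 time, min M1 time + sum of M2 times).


LB1 = sum(M1 times) + min(M2 times) = 23 + 4 = 27
LB2 = min(M1 times) + sum(M2 times) = 2 + 26 = 28
Lower bound = max(LB1, LB2) = max(27, 28) = 28

28


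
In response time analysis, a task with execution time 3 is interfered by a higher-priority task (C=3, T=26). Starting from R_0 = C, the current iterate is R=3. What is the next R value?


R_next = C + ceil(R_prev / T_hp) * C_hp
ceil(3 / 26) = ceil(0.1154) = 1
Interference = 1 * 3 = 3
R_next = 3 + 3 = 6

6


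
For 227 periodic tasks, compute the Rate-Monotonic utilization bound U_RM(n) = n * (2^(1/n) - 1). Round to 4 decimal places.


Compute 2^(1/227) = 1.0030581785
Subtract 1: 1.0030581785 - 1 = 0.0030581785
Multiply by n: 227 * 0.0030581785 = 0.6942065195
Round to 4 dp: 0.6942

0.6942


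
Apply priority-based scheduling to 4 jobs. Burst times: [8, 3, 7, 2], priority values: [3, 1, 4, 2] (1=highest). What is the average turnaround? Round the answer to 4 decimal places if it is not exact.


Sort by priority (ascending = highest first):
Order: [(1, 3), (2, 2), (3, 8), (4, 7)]
Completion times:
  Priority 1, burst=3, C=3
  Priority 2, burst=2, C=5
  Priority 3, burst=8, C=13
  Priority 4, burst=7, C=20
Average turnaround = 41/4 = 10.25

10.25


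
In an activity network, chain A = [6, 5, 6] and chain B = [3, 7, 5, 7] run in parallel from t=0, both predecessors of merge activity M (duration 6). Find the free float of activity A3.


ES(A3) = sum of predecessors on chain A = 11
EF(A3) = ES + duration = 11 + 6 = 17
Successor of A3 is M. ES(M) = max(sum(A), sum(B)) = max(17, 22) = 22
Free float = ES(successor) - EF(current) = 22 - 17 = 5

5


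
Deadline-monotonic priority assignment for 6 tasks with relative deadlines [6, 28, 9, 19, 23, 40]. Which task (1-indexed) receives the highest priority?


Sort tasks by relative deadline (ascending):
  Task 1: deadline = 6
  Task 3: deadline = 9
  Task 4: deadline = 19
  Task 5: deadline = 23
  Task 2: deadline = 28
  Task 6: deadline = 40
Priority order (highest first): [1, 3, 4, 5, 2, 6]
Highest priority task = 1

1


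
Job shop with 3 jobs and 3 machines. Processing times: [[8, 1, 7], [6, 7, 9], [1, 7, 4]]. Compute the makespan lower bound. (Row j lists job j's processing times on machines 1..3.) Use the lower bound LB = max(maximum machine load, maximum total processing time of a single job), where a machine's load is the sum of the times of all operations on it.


Machine loads:
  Machine 1: 8 + 6 + 1 = 15
  Machine 2: 1 + 7 + 7 = 15
  Machine 3: 7 + 9 + 4 = 20
Max machine load = 20
Job totals:
  Job 1: 16
  Job 2: 22
  Job 3: 12
Max job total = 22
Lower bound = max(20, 22) = 22

22


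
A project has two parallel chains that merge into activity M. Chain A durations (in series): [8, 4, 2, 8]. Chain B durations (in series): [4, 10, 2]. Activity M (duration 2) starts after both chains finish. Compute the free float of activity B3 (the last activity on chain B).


ES(B3) = sum of predecessors on chain B = 14
EF(B3) = ES + duration = 14 + 2 = 16
Successor of B3 is M. ES(M) = max(sum(A), sum(B)) = max(22, 16) = 22
Free float = ES(successor) - EF(current) = 22 - 16 = 6

6


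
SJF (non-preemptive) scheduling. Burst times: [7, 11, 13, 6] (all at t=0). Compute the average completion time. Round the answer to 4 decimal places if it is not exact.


SJF order (ascending): [6, 7, 11, 13]
Completion times:
  Job 1: burst=6, C=6
  Job 2: burst=7, C=13
  Job 3: burst=11, C=24
  Job 4: burst=13, C=37
Average completion = 80/4 = 20.0

20.0


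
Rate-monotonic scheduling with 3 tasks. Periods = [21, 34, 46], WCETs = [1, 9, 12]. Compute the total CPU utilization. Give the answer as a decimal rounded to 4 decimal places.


Compute individual utilizations (exact fractions):
  Task 1: C/T = 1/21 (approx. 0.0476)
  Task 2: C/T = 9/34 (approx. 0.2647)
  Task 3: C/T = 12/46 = 6/23 (approx. 0.2609)
Total utilization U = 1/21 + 9/34 + 6/23 = 9413/16422
Rounded to 4 decimal places: U = 0.5732
RM (Liu & Layland) bound for 3 tasks = 0.779763; compare with U = 9413/16422 (approx. 0.573194)
U <= bound, so schedulable by RM sufficient condition.

0.5732


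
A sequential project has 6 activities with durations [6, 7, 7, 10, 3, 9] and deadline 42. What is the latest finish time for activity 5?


LF(activity 5) = deadline - sum of successor durations
Successors: activities 6 through 6 with durations [9]
Sum of successor durations = 9
LF = 42 - 9 = 33

33


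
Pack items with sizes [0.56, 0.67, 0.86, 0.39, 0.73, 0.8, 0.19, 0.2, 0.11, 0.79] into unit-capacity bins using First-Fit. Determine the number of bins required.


Place items sequentially using First-Fit:
  Item 0.56 -> new Bin 1
  Item 0.67 -> new Bin 2
  Item 0.86 -> new Bin 3
  Item 0.39 -> Bin 1 (now 0.95)
  Item 0.73 -> new Bin 4
  Item 0.8 -> new Bin 5
  Item 0.19 -> Bin 2 (now 0.86)
  Item 0.2 -> Bin 4 (now 0.93)
  Item 0.11 -> Bin 2 (now 0.97)
  Item 0.79 -> new Bin 6
Total bins used = 6

6


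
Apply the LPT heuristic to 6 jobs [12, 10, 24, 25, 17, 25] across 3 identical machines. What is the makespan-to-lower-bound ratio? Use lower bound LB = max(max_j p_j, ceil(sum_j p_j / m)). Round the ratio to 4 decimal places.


LPT order: [25, 25, 24, 17, 12, 10]
Machine loads after assignment: [37, 35, 41]
LPT makespan = 41
Lower bound = max(max_job, ceil(total/3)) = max(25, 38) = 38
Ratio = 41 / 38 = 1.0789

1.0789


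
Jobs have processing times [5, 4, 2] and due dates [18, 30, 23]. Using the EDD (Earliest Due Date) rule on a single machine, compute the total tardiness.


Sort by due date (EDD order): [(5, 18), (2, 23), (4, 30)]
Compute completion times and tardiness:
  Job 1: p=5, d=18, C=5, tardiness=max(0,5-18)=0
  Job 2: p=2, d=23, C=7, tardiness=max(0,7-23)=0
  Job 3: p=4, d=30, C=11, tardiness=max(0,11-30)=0
Total tardiness = 0

0


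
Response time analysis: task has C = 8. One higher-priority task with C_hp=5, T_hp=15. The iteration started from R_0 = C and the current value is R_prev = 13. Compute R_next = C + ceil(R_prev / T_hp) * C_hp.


R_next = C + ceil(R_prev / T_hp) * C_hp
ceil(13 / 15) = ceil(0.8667) = 1
Interference = 1 * 5 = 5
R_next = 8 + 5 = 13
R_next = R_prev, so the iteration has converged (response time = 13).

13


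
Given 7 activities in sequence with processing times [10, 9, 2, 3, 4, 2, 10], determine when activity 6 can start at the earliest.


Activity 6 starts after activities 1 through 5 complete.
Predecessor durations: [10, 9, 2, 3, 4]
ES = 10 + 9 + 2 + 3 + 4 = 28

28


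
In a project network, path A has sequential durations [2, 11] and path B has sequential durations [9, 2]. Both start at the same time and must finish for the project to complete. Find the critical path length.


Path A total = 2 + 11 = 13
Path B total = 9 + 2 = 11
Critical path = longest path = max(13, 11) = 13

13


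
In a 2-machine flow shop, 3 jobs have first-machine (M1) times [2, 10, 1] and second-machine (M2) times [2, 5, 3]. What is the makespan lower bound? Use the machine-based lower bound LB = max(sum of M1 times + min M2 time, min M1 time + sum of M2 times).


LB1 = sum(M1 times) + min(M2 times) = 13 + 2 = 15
LB2 = min(M1 times) + sum(M2 times) = 1 + 10 = 11
Lower bound = max(LB1, LB2) = max(15, 11) = 15

15


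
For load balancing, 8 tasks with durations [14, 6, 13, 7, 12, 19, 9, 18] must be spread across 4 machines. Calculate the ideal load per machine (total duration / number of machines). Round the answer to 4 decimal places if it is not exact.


Total processing time = 14 + 6 + 13 + 7 + 12 + 19 + 9 + 18 = 98
Number of machines = 4
Ideal balanced load = 98 / 4 = 24.5

24.5


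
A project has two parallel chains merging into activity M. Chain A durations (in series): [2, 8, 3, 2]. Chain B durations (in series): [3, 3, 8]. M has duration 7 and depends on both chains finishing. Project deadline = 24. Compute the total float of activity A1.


Forward pass: ES(A1) = sum of predecessors on chain A = 0
EF = ES + duration = 0 + 2 = 2
Backward pass: LF(M) = deadline = 24; LS(M) = 24 - 7 = 17
LF(A1) = LS(M) - sum(successors on chain A) = 17 - 13 = 4
LS = LF - duration = 4 - 2 = 2
Total float = LS - ES = 2 - 0 = 2

2


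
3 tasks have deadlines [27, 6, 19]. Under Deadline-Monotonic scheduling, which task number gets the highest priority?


Sort tasks by relative deadline (ascending):
  Task 2: deadline = 6
  Task 3: deadline = 19
  Task 1: deadline = 27
Priority order (highest first): [2, 3, 1]
Highest priority task = 2

2


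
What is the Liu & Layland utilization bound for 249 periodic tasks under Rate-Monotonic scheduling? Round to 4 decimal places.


Compute 2^(1/249) = 1.0027876018
Subtract 1: 1.0027876018 - 1 = 0.0027876018
Multiply by n: 249 * 0.0027876018 = 0.6941128482
Round to 4 dp: 0.6941

0.6941


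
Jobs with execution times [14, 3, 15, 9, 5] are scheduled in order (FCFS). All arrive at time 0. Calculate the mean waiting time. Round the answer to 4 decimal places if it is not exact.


FCFS order (as given): [14, 3, 15, 9, 5]
Waiting times:
  Job 1: wait = 0
  Job 2: wait = 14
  Job 3: wait = 17
  Job 4: wait = 32
  Job 5: wait = 41
Sum of waiting times = 104
Average waiting time = 104/5 = 20.8

20.8


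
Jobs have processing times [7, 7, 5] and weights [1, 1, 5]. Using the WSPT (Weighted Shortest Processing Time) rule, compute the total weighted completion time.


Compute p/w ratios and sort ascending (WSPT): [(5, 5), (7, 1), (7, 1)]
Compute weighted completion times:
  Job (p=5,w=5): C=5, w*C=5*5=25
  Job (p=7,w=1): C=12, w*C=1*12=12
  Job (p=7,w=1): C=19, w*C=1*19=19
Total weighted completion time = 56

56


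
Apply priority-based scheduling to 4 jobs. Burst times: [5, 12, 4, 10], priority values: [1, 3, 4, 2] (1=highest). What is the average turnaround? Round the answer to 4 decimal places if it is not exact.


Sort by priority (ascending = highest first):
Order: [(1, 5), (2, 10), (3, 12), (4, 4)]
Completion times:
  Priority 1, burst=5, C=5
  Priority 2, burst=10, C=15
  Priority 3, burst=12, C=27
  Priority 4, burst=4, C=31
Average turnaround = 78/4 = 19.5

19.5


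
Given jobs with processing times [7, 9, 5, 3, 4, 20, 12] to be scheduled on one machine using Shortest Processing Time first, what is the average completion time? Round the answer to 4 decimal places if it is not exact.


Sort jobs by processing time (SPT order): [3, 4, 5, 7, 9, 12, 20]
Compute completion times sequentially:
  Job 1: processing = 3, completes at 3
  Job 2: processing = 4, completes at 7
  Job 3: processing = 5, completes at 12
  Job 4: processing = 7, completes at 19
  Job 5: processing = 9, completes at 28
  Job 6: processing = 12, completes at 40
  Job 7: processing = 20, completes at 60
Sum of completion times = 169
Average completion time = 169/7 = 24.1429

24.1429


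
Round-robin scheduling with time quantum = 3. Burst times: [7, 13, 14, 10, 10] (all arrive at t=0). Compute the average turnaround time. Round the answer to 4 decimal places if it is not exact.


Time quantum = 3
Execution trace:
  J1 runs 3 units, time = 3
  J2 runs 3 units, time = 6
  J3 runs 3 units, time = 9
  J4 runs 3 units, time = 12
  J5 runs 3 units, time = 15
  J1 runs 3 units, time = 18
  J2 runs 3 units, time = 21
  J3 runs 3 units, time = 24
  J4 runs 3 units, time = 27
  J5 runs 3 units, time = 30
  J1 runs 1 units, time = 31
  J2 runs 3 units, time = 34
  J3 runs 3 units, time = 37
  J4 runs 3 units, time = 40
  J5 runs 3 units, time = 43
  J2 runs 3 units, time = 46
  J3 runs 3 units, time = 49
  J4 runs 1 units, time = 50
  J5 runs 1 units, time = 51
  J2 runs 1 units, time = 52
  J3 runs 2 units, time = 54
Finish times: [31, 52, 54, 50, 51]
Average turnaround = 238/5 = 47.6

47.6


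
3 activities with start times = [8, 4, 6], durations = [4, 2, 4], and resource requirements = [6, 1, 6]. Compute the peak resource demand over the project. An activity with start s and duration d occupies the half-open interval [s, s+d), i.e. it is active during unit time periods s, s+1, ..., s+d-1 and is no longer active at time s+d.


Each activity i is active on [start_i, start_i + duration_i).
Compute total resource usage per time slot:
  t=0: active resources = [], total = 0
  t=1: active resources = [], total = 0
  t=2: active resources = [], total = 0
  t=3: active resources = [], total = 0
  t=4: active resources = [1], total = 1
  t=5: active resources = [1], total = 1
  t=6: active resources = [6], total = 6
  t=7: active resources = [6], total = 6
  t=8: active resources = [6, 6], total = 12
  t=9: active resources = [6, 6], total = 12
  t=10: active resources = [6], total = 6
  t=11: active resources = [6], total = 6
Peak resource demand = 12

12


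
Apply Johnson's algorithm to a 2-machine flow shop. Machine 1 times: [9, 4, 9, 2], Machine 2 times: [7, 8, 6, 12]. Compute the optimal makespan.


Apply Johnson's rule:
  Group 1 (a <= b): [(4, 2, 12), (2, 4, 8)]
  Group 2 (a > b): [(1, 9, 7), (3, 9, 6)]
Optimal job order: [4, 2, 1, 3]
Schedule:
  Job 4: M1 done at 2, M2 done at 14
  Job 2: M1 done at 6, M2 done at 22
  Job 1: M1 done at 15, M2 done at 29
  Job 3: M1 done at 24, M2 done at 35
Makespan = 35

35


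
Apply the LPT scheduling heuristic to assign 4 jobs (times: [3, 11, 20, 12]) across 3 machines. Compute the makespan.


Sort jobs in decreasing order (LPT): [20, 12, 11, 3]
Assign each job to the least loaded machine:
  Machine 1: jobs [20], load = 20
  Machine 2: jobs [12], load = 12
  Machine 3: jobs [11, 3], load = 14
Makespan = max load = 20

20


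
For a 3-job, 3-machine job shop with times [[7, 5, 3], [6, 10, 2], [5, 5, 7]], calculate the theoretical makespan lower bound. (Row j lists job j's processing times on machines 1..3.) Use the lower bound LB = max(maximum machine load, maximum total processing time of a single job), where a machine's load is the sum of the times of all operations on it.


Machine loads:
  Machine 1: 7 + 6 + 5 = 18
  Machine 2: 5 + 10 + 5 = 20
  Machine 3: 3 + 2 + 7 = 12
Max machine load = 20
Job totals:
  Job 1: 15
  Job 2: 18
  Job 3: 17
Max job total = 18
Lower bound = max(20, 18) = 20

20


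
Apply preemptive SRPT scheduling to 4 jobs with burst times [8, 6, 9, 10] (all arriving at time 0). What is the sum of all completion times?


Since all jobs arrive at t=0, SRPT equals SPT ordering.
SPT order: [6, 8, 9, 10]
Completion times:
  Job 1: p=6, C=6
  Job 2: p=8, C=14
  Job 3: p=9, C=23
  Job 4: p=10, C=33
Total completion time = 6 + 14 + 23 + 33 = 76

76


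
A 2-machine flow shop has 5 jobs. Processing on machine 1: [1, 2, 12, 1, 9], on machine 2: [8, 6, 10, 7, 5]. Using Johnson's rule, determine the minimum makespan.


Apply Johnson's rule:
  Group 1 (a <= b): [(1, 1, 8), (4, 1, 7), (2, 2, 6)]
  Group 2 (a > b): [(3, 12, 10), (5, 9, 5)]
Optimal job order: [1, 4, 2, 3, 5]
Schedule:
  Job 1: M1 done at 1, M2 done at 9
  Job 4: M1 done at 2, M2 done at 16
  Job 2: M1 done at 4, M2 done at 22
  Job 3: M1 done at 16, M2 done at 32
  Job 5: M1 done at 25, M2 done at 37
Makespan = 37

37


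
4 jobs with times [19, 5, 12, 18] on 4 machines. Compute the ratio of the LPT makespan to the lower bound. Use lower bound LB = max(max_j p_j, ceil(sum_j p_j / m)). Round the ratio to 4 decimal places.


LPT order: [19, 18, 12, 5]
Machine loads after assignment: [19, 18, 12, 5]
LPT makespan = 19
Lower bound = max(max_job, ceil(total/4)) = max(19, 14) = 19
Ratio = 19 / 19 = 1.0

1.0


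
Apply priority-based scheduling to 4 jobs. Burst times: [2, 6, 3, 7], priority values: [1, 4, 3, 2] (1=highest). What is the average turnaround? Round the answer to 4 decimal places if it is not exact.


Sort by priority (ascending = highest first):
Order: [(1, 2), (2, 7), (3, 3), (4, 6)]
Completion times:
  Priority 1, burst=2, C=2
  Priority 2, burst=7, C=9
  Priority 3, burst=3, C=12
  Priority 4, burst=6, C=18
Average turnaround = 41/4 = 10.25

10.25


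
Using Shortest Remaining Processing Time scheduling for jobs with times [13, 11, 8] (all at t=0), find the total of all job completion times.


Since all jobs arrive at t=0, SRPT equals SPT ordering.
SPT order: [8, 11, 13]
Completion times:
  Job 1: p=8, C=8
  Job 2: p=11, C=19
  Job 3: p=13, C=32
Total completion time = 8 + 19 + 32 = 59

59


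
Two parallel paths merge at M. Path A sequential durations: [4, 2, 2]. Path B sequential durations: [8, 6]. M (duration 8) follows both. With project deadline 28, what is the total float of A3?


Forward pass: ES(A3) = sum of predecessors on chain A = 6
EF = ES + duration = 6 + 2 = 8
Backward pass: LF(M) = deadline = 28; LS(M) = 28 - 8 = 20
LF(A3) = LS(M) - sum(successors on chain A) = 20 - 0 = 20
LS = LF - duration = 20 - 2 = 18
Total float = LS - ES = 18 - 6 = 12

12


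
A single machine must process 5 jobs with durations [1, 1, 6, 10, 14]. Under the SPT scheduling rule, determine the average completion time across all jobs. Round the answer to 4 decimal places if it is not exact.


Sort jobs by processing time (SPT order): [1, 1, 6, 10, 14]
Compute completion times sequentially:
  Job 1: processing = 1, completes at 1
  Job 2: processing = 1, completes at 2
  Job 3: processing = 6, completes at 8
  Job 4: processing = 10, completes at 18
  Job 5: processing = 14, completes at 32
Sum of completion times = 61
Average completion time = 61/5 = 12.2

12.2


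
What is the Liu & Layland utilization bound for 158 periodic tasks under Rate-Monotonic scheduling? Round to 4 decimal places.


Compute 2^(1/158) = 1.0043966445
Subtract 1: 1.0043966445 - 1 = 0.0043966445
Multiply by n: 158 * 0.0043966445 = 0.6946698310
Round to 4 dp: 0.6947

0.6947


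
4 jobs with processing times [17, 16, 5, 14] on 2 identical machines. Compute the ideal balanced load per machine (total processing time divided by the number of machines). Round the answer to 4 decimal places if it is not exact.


Total processing time = 17 + 16 + 5 + 14 = 52
Number of machines = 2
Ideal balanced load = 52 / 2 = 26.0

26.0


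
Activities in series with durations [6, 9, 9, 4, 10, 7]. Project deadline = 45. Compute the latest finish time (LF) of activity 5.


LF(activity 5) = deadline - sum of successor durations
Successors: activities 6 through 6 with durations [7]
Sum of successor durations = 7
LF = 45 - 7 = 38

38


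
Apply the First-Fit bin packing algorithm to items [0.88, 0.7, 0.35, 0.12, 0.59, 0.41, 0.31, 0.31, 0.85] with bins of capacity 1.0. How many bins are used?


Place items sequentially using First-Fit:
  Item 0.88 -> new Bin 1
  Item 0.7 -> new Bin 2
  Item 0.35 -> new Bin 3
  Item 0.12 -> Bin 1 (now 1.0)
  Item 0.59 -> Bin 3 (now 0.94)
  Item 0.41 -> new Bin 4
  Item 0.31 -> Bin 4 (now 0.72)
  Item 0.31 -> new Bin 5
  Item 0.85 -> new Bin 6
Total bins used = 6

6


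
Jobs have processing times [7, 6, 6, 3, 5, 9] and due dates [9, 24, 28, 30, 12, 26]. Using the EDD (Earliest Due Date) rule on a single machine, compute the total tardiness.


Sort by due date (EDD order): [(7, 9), (5, 12), (6, 24), (9, 26), (6, 28), (3, 30)]
Compute completion times and tardiness:
  Job 1: p=7, d=9, C=7, tardiness=max(0,7-9)=0
  Job 2: p=5, d=12, C=12, tardiness=max(0,12-12)=0
  Job 3: p=6, d=24, C=18, tardiness=max(0,18-24)=0
  Job 4: p=9, d=26, C=27, tardiness=max(0,27-26)=1
  Job 5: p=6, d=28, C=33, tardiness=max(0,33-28)=5
  Job 6: p=3, d=30, C=36, tardiness=max(0,36-30)=6
Total tardiness = 12

12


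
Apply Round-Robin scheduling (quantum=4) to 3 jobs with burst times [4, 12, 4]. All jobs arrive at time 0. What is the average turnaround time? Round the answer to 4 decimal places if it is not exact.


Time quantum = 4
Execution trace:
  J1 runs 4 units, time = 4
  J2 runs 4 units, time = 8
  J3 runs 4 units, time = 12
  J2 runs 4 units, time = 16
  J2 runs 4 units, time = 20
Finish times: [4, 20, 12]
Average turnaround = 36/3 = 12.0

12.0
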